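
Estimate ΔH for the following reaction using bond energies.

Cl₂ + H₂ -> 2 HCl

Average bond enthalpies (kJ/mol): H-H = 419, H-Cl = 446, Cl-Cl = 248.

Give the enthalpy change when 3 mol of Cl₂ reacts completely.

Bonds broken (reactants):
  Cl-Cl: 1 × 248 = 248
  H-H: 1 × 419 = 419
  Σ(broken) = 667 kJ
Bonds formed (products):
  H-Cl: 2 × 446 = 892
  Σ(formed) = 892 kJ
ΔH = Σ(broken) − Σ(formed) = 667 − 892 = −225 kJ
For 3× the reaction as written: 3 × (−225) = −675 kJ

ΔH = −675 kJ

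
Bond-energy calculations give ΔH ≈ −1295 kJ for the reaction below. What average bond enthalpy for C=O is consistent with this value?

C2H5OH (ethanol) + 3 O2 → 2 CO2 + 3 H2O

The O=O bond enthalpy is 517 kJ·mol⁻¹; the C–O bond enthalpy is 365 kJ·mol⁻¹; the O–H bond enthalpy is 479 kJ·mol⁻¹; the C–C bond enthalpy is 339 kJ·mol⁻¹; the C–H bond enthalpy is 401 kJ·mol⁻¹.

Let D be the C=O bond energy.
Σ(broken) = 1×339 + 5×401 + 1×365 + 1×479 + 3×517 = 4739
Σ(formed) = 4×D + 6×479 = 2874 + 4D
ΔH = Σ(broken) − Σ(formed) = (4739) − (2874 + 4D) = +1865 − 4D
Setting this equal to −1295 kJ gives 4D = 3160, so D = 790 kJ/mol.

D(C=O) ≈ 790 kJ/mol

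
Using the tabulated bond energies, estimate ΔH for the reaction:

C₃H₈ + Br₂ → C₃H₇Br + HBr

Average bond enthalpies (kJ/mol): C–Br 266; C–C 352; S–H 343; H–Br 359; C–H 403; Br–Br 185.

Bonds broken (reactants):
  Br–Br: 1 × 185 = 185
  C–C: 2 × 352 = 704
  C–H: 8 × 403 = 3224
  Σ(broken) = 4113 kJ
Bonds formed (products):
  C–Br: 1 × 266 = 266
  C–C: 2 × 352 = 704
  C–H: 7 × 403 = 2821
  H–Br: 1 × 359 = 359
  Σ(formed) = 4150 kJ
ΔH = Σ(broken) − Σ(formed) = 4113 − 4150 = −37 kJ

ΔH ≈ −37 kJ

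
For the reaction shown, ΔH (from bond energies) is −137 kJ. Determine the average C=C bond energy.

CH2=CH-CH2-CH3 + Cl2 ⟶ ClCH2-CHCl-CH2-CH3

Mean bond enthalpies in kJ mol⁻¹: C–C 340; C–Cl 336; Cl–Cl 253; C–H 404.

D(C=C) ≈ 622 kJ/mol

Let D be the C=C bond energy.
Σ(broken) = 2×340 + 8×404 + 1×D + 1×253 = 4165 + D
Σ(formed) = 3×340 + 2×336 + 8×404 = 4924
ΔH = Σ(broken) − Σ(formed) = (4165 + D) − (4924) = −759 + D
Setting this equal to −137 kJ gives D = 622 kJ/mol.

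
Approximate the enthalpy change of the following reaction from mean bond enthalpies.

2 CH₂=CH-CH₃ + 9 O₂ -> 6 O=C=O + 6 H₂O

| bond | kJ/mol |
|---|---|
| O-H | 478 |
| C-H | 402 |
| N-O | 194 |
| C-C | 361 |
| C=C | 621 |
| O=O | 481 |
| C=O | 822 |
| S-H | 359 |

ΔH ≈ −4483 kJ

Bonds broken (reactants):
  C-C: 2 × 361 = 722
  C-H: 12 × 402 = 4824
  C=C: 2 × 621 = 1242
  O=O: 9 × 481 = 4329
  Σ(broken) = 11117 kJ
Bonds formed (products):
  C=O: 12 × 822 = 9864
  O-H: 12 × 478 = 5736
  Σ(formed) = 15600 kJ
ΔH = Σ(broken) − Σ(formed) = 11117 − 15600 = −4483 kJ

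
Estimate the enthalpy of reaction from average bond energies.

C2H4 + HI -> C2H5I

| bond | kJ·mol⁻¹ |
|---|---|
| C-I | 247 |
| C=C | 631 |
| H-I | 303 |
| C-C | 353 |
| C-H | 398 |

ΔH ≈ −64 kJ

Bonds broken (reactants):
  C-H: 4 × 398 = 1592
  C=C: 1 × 631 = 631
  H-I: 1 × 303 = 303
  Σ(broken) = 2526 kJ
Bonds formed (products):
  C-C: 1 × 353 = 353
  C-H: 5 × 398 = 1990
  C-I: 1 × 247 = 247
  Σ(formed) = 2590 kJ
ΔH = Σ(broken) − Σ(formed) = 2526 − 2590 = −64 kJ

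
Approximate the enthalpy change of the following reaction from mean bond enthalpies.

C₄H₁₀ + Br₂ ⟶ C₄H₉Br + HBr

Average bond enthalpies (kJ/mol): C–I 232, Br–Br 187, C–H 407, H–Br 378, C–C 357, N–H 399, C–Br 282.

ΔH ≈ −66 kJ

Bonds broken (reactants):
  Br–Br: 1 × 187 = 187
  C–C: 3 × 357 = 1071
  C–H: 10 × 407 = 4070
  Σ(broken) = 5328 kJ
Bonds formed (products):
  C–Br: 1 × 282 = 282
  C–C: 3 × 357 = 1071
  C–H: 9 × 407 = 3663
  H–Br: 1 × 378 = 378
  Σ(formed) = 5394 kJ
ΔH = Σ(broken) − Σ(formed) = 5328 − 5394 = −66 kJ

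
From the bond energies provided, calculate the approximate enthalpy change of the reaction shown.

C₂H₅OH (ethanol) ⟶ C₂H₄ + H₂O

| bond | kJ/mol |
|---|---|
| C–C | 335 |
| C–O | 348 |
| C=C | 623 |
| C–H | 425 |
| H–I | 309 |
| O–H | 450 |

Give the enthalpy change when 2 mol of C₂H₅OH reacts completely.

Bonds broken (reactants):
  C–C: 1 × 335 = 335
  C–H: 5 × 425 = 2125
  C–O: 1 × 348 = 348
  O–H: 1 × 450 = 450
  Σ(broken) = 3258 kJ
Bonds formed (products):
  C–H: 4 × 425 = 1700
  C=C: 1 × 623 = 623
  O–H: 2 × 450 = 900
  Σ(formed) = 3223 kJ
ΔH = Σ(broken) − Σ(formed) = 3258 − 3223 = +35 kJ
For 2× the reaction as written: 2 × (+35) = +70 kJ

ΔH = +70 kJ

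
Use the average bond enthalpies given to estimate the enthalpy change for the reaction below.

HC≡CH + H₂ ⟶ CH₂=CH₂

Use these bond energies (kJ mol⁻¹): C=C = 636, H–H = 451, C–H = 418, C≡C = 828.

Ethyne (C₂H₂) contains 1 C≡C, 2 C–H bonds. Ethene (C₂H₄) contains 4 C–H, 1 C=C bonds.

ΔH ≈ −193 kJ

Bonds broken (reactants):
  C≡C: 1 × 828 = 828
  C–H: 2 × 418 = 836
  H–H: 1 × 451 = 451
  Σ(broken) = 2115 kJ
Bonds formed (products):
  C–H: 4 × 418 = 1672
  C=C: 1 × 636 = 636
  Σ(formed) = 2308 kJ
ΔH = Σ(broken) − Σ(formed) = 2115 − 2308 = −193 kJ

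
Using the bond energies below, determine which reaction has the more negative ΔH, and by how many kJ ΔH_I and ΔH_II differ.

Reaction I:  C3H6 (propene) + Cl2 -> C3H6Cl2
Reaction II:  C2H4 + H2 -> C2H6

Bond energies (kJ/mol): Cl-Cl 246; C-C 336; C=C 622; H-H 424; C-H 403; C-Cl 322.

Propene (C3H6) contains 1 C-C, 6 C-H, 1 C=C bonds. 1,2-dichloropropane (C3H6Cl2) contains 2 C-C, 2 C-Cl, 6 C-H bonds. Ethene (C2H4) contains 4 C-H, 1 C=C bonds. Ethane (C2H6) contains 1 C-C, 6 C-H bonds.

Reaction I, by 16 kJ

Reaction I:
  Bonds broken (reactants):
    C-C: 1 × 336 = 336
    C-H: 6 × 403 = 2418
    C=C: 1 × 622 = 622
    Cl-Cl: 1 × 246 = 246
    Σ(broken) = 3622 kJ
  Bonds formed (products):
    C-C: 2 × 336 = 672
    C-Cl: 2 × 322 = 644
    C-H: 6 × 403 = 2418
    Σ(formed) = 3734 kJ
  ΔH_I = 3622 − 3734 = −112 kJ
Reaction II:
  Bonds broken (reactants):
    C-H: 4 × 403 = 1612
    C=C: 1 × 622 = 622
    H-H: 1 × 424 = 424
    Σ(broken) = 2658 kJ
  Bonds formed (products):
    C-C: 1 × 336 = 336
    C-H: 6 × 403 = 2418
    Σ(formed) = 2754 kJ
  ΔH_II = 2658 − 2754 = −96 kJ
ΔH_I − ΔH_II = −16 kJ, so reaction I has the more negative ΔH; |ΔH_I − ΔH_II| = 16 kJ.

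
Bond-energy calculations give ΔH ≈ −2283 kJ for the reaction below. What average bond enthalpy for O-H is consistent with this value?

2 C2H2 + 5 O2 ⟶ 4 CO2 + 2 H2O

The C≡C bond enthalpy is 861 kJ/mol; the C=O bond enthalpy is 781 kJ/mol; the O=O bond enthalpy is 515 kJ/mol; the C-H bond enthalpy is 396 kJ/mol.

Let D be the O-H bond energy.
Σ(broken) = 2×861 + 4×396 + 5×515 = 5881
Σ(formed) = 8×781 + 4×D = 6248 + 4D
ΔH = Σ(broken) − Σ(formed) = (5881) − (6248 + 4D) = −367 − 4D
Setting this equal to −2283 kJ gives 4D = 1916, so D = 479 kJ/mol.

D(O-H) ≈ 479 kJ/mol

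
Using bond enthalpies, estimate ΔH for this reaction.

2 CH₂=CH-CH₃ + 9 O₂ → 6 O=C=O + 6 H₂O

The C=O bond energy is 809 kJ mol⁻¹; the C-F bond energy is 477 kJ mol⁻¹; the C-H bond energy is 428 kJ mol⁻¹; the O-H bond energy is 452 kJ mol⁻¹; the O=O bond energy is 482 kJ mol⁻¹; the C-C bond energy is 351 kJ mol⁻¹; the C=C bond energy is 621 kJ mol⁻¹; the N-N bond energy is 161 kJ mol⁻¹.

ΔH ≈ −3714 kJ

Bonds broken (reactants):
  C-C: 2 × 351 = 702
  C-H: 12 × 428 = 5136
  C=C: 2 × 621 = 1242
  O=O: 9 × 482 = 4338
  Σ(broken) = 11418 kJ
Bonds formed (products):
  C=O: 12 × 809 = 9708
  O-H: 12 × 452 = 5424
  Σ(formed) = 15132 kJ
ΔH = Σ(broken) − Σ(formed) = 11418 − 15132 = −3714 kJ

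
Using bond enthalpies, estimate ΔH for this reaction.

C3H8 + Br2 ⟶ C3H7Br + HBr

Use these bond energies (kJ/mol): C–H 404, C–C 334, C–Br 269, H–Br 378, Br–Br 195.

ΔH ≈ −48 kJ

Bonds broken (reactants):
  Br–Br: 1 × 195 = 195
  C–C: 2 × 334 = 668
  C–H: 8 × 404 = 3232
  Σ(broken) = 4095 kJ
Bonds formed (products):
  C–Br: 1 × 269 = 269
  C–C: 2 × 334 = 668
  C–H: 7 × 404 = 2828
  H–Br: 1 × 378 = 378
  Σ(formed) = 4143 kJ
ΔH = Σ(broken) − Σ(formed) = 4095 − 4143 = −48 kJ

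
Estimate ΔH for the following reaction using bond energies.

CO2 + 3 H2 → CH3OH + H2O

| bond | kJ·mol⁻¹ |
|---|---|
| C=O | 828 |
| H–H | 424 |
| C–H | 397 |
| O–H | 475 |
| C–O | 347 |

ΔH ≈ −35 kJ

Bonds broken (reactants):
  C=O: 2 × 828 = 1656
  H–H: 3 × 424 = 1272
  Σ(broken) = 2928 kJ
Bonds formed (products):
  C–H: 3 × 397 = 1191
  C–O: 1 × 347 = 347
  O–H: 3 × 475 = 1425
  Σ(formed) = 2963 kJ
ΔH = Σ(broken) − Σ(formed) = 2928 − 2963 = −35 kJ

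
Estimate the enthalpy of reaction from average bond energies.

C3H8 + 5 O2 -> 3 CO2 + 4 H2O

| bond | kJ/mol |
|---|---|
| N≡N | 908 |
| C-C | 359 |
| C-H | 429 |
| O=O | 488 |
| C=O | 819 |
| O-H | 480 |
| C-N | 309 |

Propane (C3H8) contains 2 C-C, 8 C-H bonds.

ΔH ≈ −2164 kJ

Bonds broken (reactants):
  C-C: 2 × 359 = 718
  C-H: 8 × 429 = 3432
  O=O: 5 × 488 = 2440
  Σ(broken) = 6590 kJ
Bonds formed (products):
  C=O: 6 × 819 = 4914
  O-H: 8 × 480 = 3840
  Σ(formed) = 8754 kJ
ΔH = Σ(broken) − Σ(formed) = 6590 − 8754 = −2164 kJ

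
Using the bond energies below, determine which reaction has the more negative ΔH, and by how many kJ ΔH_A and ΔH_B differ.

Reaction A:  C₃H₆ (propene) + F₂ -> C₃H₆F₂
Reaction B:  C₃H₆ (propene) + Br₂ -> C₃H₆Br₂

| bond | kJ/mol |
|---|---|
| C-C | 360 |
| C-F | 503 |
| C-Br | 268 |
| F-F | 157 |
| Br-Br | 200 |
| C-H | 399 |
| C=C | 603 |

Reaction A:
  Bonds broken (reactants):
    C-C: 1 × 360 = 360
    C-H: 6 × 399 = 2394
    C=C: 1 × 603 = 603
    F-F: 1 × 157 = 157
    Σ(broken) = 3514 kJ
  Bonds formed (products):
    C-C: 2 × 360 = 720
    C-F: 2 × 503 = 1006
    C-H: 6 × 399 = 2394
    Σ(formed) = 4120 kJ
  ΔH_A = 3514 − 4120 = −606 kJ
Reaction B:
  Bonds broken (reactants):
    Br-Br: 1 × 200 = 200
    C-C: 1 × 360 = 360
    C-H: 6 × 399 = 2394
    C=C: 1 × 603 = 603
    Σ(broken) = 3557 kJ
  Bonds formed (products):
    C-Br: 2 × 268 = 536
    C-C: 2 × 360 = 720
    C-H: 6 × 399 = 2394
    Σ(formed) = 3650 kJ
  ΔH_B = 3557 − 3650 = −93 kJ
ΔH_A − ΔH_B = −513 kJ, so reaction A has the more negative ΔH; |ΔH_A − ΔH_B| = 513 kJ.

Reaction A, by 513 kJ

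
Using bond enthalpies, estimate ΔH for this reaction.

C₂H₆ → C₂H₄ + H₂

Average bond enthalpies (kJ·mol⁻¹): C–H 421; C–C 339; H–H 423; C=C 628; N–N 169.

Bonds broken (reactants):
  C–C: 1 × 339 = 339
  C–H: 6 × 421 = 2526
  Σ(broken) = 2865 kJ
Bonds formed (products):
  C–H: 4 × 421 = 1684
  C=C: 1 × 628 = 628
  H–H: 1 × 423 = 423
  Σ(formed) = 2735 kJ
ΔH = Σ(broken) − Σ(formed) = 2865 − 2735 = +130 kJ

ΔH ≈ +130 kJ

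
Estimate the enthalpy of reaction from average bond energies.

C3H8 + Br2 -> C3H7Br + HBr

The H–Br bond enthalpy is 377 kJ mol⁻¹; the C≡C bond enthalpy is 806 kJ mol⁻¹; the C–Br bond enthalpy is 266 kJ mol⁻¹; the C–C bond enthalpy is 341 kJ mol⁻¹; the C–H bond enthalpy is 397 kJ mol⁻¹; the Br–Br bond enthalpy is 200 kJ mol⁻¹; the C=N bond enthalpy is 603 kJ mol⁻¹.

ΔH ≈ −46 kJ

Bonds broken (reactants):
  Br–Br: 1 × 200 = 200
  C–C: 2 × 341 = 682
  C–H: 8 × 397 = 3176
  Σ(broken) = 4058 kJ
Bonds formed (products):
  C–Br: 1 × 266 = 266
  C–C: 2 × 341 = 682
  C–H: 7 × 397 = 2779
  H–Br: 1 × 377 = 377
  Σ(formed) = 4104 kJ
ΔH = Σ(broken) − Σ(formed) = 4058 − 4104 = −46 kJ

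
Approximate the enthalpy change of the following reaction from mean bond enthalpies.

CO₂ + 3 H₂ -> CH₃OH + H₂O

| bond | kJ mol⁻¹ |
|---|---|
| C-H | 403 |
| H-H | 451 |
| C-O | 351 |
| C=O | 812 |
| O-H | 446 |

ΔH ≈ +79 kJ

Bonds broken (reactants):
  C=O: 2 × 812 = 1624
  H-H: 3 × 451 = 1353
  Σ(broken) = 2977 kJ
Bonds formed (products):
  C-H: 3 × 403 = 1209
  C-O: 1 × 351 = 351
  O-H: 3 × 446 = 1338
  Σ(formed) = 2898 kJ
ΔH = Σ(broken) − Σ(formed) = 2977 − 2898 = +79 kJ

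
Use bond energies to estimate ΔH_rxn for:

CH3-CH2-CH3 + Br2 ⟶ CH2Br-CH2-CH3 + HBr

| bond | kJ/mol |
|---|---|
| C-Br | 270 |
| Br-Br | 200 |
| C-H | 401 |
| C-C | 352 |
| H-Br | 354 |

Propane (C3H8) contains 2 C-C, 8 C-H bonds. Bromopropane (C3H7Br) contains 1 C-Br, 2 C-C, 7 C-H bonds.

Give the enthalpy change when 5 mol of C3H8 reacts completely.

ΔH = −115 kJ

Bonds broken (reactants):
  Br-Br: 1 × 200 = 200
  C-C: 2 × 352 = 704
  C-H: 8 × 401 = 3208
  Σ(broken) = 4112 kJ
Bonds formed (products):
  C-Br: 1 × 270 = 270
  C-C: 2 × 352 = 704
  C-H: 7 × 401 = 2807
  H-Br: 1 × 354 = 354
  Σ(formed) = 4135 kJ
ΔH = Σ(broken) − Σ(formed) = 4112 − 4135 = −23 kJ
For 5× the reaction as written: 5 × (−23) = −115 kJ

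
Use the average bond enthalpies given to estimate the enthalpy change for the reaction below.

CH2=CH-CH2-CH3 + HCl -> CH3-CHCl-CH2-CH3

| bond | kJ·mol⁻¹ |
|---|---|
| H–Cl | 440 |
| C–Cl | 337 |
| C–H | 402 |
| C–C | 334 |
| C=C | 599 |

ΔH ≈ −34 kJ

Bonds broken (reactants):
  C–C: 2 × 334 = 668
  C–H: 8 × 402 = 3216
  C=C: 1 × 599 = 599
  H–Cl: 1 × 440 = 440
  Σ(broken) = 4923 kJ
Bonds formed (products):
  C–C: 3 × 334 = 1002
  C–Cl: 1 × 337 = 337
  C–H: 9 × 402 = 3618
  Σ(formed) = 4957 kJ
ΔH = Σ(broken) − Σ(formed) = 4923 − 4957 = −34 kJ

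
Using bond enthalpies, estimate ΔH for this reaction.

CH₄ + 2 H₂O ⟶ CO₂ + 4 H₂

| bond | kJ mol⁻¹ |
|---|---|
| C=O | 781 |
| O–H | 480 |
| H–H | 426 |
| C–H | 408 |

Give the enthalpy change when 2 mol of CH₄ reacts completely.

Bonds broken (reactants):
  C–H: 4 × 408 = 1632
  O–H: 4 × 480 = 1920
  Σ(broken) = 3552 kJ
Bonds formed (products):
  C=O: 2 × 781 = 1562
  H–H: 4 × 426 = 1704
  Σ(formed) = 3266 kJ
ΔH = Σ(broken) − Σ(formed) = 3552 − 3266 = +286 kJ
For 2× the reaction as written: 2 × (+286) = +572 kJ

ΔH = +572 kJ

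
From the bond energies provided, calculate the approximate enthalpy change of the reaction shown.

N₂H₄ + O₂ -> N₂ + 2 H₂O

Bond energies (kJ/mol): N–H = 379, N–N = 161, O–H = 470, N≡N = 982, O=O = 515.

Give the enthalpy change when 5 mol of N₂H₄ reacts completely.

ΔH = −3350 kJ

Bonds broken (reactants):
  N–H: 4 × 379 = 1516
  N–N: 1 × 161 = 161
  O=O: 1 × 515 = 515
  Σ(broken) = 2192 kJ
Bonds formed (products):
  N≡N: 1 × 982 = 982
  O–H: 4 × 470 = 1880
  Σ(formed) = 2862 kJ
ΔH = Σ(broken) − Σ(formed) = 2192 − 2862 = −670 kJ
For 5× the reaction as written: 5 × (−670) = −3350 kJ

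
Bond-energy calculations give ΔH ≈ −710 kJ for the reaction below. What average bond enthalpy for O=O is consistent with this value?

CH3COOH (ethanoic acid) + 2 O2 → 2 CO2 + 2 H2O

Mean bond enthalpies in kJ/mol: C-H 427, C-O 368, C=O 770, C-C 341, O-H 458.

Let D be the O=O bond energy.
Σ(broken) = 1×341 + 3×427 + 1×368 + 1×770 + 1×458 + 2×D = 3218 + 2D
Σ(formed) = 4×770 + 4×458 = 4912
ΔH = Σ(broken) − Σ(formed) = (3218 + 2D) − (4912) = −1694 + 2D
Setting this equal to −710 kJ gives 2D = 984, so D = 492 kJ/mol.

D(O=O) ≈ 492 kJ/mol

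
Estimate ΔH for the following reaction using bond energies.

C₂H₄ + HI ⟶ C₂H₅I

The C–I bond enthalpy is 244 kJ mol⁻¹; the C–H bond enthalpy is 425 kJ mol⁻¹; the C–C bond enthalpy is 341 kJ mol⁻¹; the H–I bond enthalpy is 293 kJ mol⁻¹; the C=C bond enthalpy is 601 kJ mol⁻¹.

Bonds broken (reactants):
  C–H: 4 × 425 = 1700
  C=C: 1 × 601 = 601
  H–I: 1 × 293 = 293
  Σ(broken) = 2594 kJ
Bonds formed (products):
  C–C: 1 × 341 = 341
  C–H: 5 × 425 = 2125
  C–I: 1 × 244 = 244
  Σ(formed) = 2710 kJ
ΔH = Σ(broken) − Σ(formed) = 2594 − 2710 = −116 kJ

ΔH ≈ −116 kJ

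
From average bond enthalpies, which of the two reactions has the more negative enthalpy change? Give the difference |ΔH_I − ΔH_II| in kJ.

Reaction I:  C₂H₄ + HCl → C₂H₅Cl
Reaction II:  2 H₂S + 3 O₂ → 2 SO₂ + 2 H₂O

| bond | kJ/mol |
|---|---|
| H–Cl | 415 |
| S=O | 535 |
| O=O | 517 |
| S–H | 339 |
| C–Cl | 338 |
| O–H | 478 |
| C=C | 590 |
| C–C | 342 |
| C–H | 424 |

Reaction I:
  Bonds broken (reactants):
    C–H: 4 × 424 = 1696
    C=C: 1 × 590 = 590
    H–Cl: 1 × 415 = 415
    Σ(broken) = 2701 kJ
  Bonds formed (products):
    C–C: 1 × 342 = 342
    C–Cl: 1 × 338 = 338
    C–H: 5 × 424 = 2120
    Σ(formed) = 2800 kJ
  ΔH_I = 2701 − 2800 = −99 kJ
Reaction II:
  Bonds broken (reactants):
    O=O: 3 × 517 = 1551
    S–H: 4 × 339 = 1356
    Σ(broken) = 2907 kJ
  Bonds formed (products):
    O–H: 4 × 478 = 1912
    S=O: 4 × 535 = 2140
    Σ(formed) = 4052 kJ
  ΔH_II = 2907 − 4052 = −1145 kJ
ΔH_I − ΔH_II = +1046 kJ, so reaction II has the more negative ΔH; |ΔH_I − ΔH_II| = 1046 kJ.

Reaction II, by 1046 kJ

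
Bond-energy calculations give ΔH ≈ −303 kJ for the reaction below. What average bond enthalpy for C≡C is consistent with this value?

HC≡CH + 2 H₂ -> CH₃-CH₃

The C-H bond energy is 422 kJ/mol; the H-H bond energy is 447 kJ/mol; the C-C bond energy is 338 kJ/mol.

Let D be the C≡C bond energy.
Σ(broken) = 1×D + 2×422 + 2×447 = 1738 + D
Σ(formed) = 1×338 + 6×422 = 2870
ΔH = Σ(broken) − Σ(formed) = (1738 + D) − (2870) = −1132 + D
Setting this equal to −303 kJ gives D = 829 kJ/mol.

D(C≡C) ≈ 829 kJ/mol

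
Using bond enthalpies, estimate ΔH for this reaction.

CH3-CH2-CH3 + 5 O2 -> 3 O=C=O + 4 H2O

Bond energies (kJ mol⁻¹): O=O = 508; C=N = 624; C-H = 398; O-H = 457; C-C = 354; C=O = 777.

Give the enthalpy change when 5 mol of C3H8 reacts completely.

Bonds broken (reactants):
  C-C: 2 × 354 = 708
  C-H: 8 × 398 = 3184
  O=O: 5 × 508 = 2540
  Σ(broken) = 6432 kJ
Bonds formed (products):
  C=O: 6 × 777 = 4662
  O-H: 8 × 457 = 3656
  Σ(formed) = 8318 kJ
ΔH = Σ(broken) − Σ(formed) = 6432 − 8318 = −1886 kJ
For 5× the reaction as written: 5 × (−1886) = −9430 kJ

ΔH = −9430 kJ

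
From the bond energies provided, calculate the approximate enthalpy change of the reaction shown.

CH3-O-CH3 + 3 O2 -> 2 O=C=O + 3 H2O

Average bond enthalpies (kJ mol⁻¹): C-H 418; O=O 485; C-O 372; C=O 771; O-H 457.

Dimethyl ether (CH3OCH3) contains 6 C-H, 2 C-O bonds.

Bonds broken (reactants):
  C-H: 6 × 418 = 2508
  C-O: 2 × 372 = 744
  O=O: 3 × 485 = 1455
  Σ(broken) = 4707 kJ
Bonds formed (products):
  C=O: 4 × 771 = 3084
  O-H: 6 × 457 = 2742
  Σ(formed) = 5826 kJ
ΔH = Σ(broken) − Σ(formed) = 4707 − 5826 = −1119 kJ

ΔH ≈ −1119 kJ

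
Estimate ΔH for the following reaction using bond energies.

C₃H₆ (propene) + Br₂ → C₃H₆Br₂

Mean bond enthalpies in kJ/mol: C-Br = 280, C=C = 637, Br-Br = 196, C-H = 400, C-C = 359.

Bonds broken (reactants):
  Br-Br: 1 × 196 = 196
  C-C: 1 × 359 = 359
  C-H: 6 × 400 = 2400
  C=C: 1 × 637 = 637
  Σ(broken) = 3592 kJ
Bonds formed (products):
  C-Br: 2 × 280 = 560
  C-C: 2 × 359 = 718
  C-H: 6 × 400 = 2400
  Σ(formed) = 3678 kJ
ΔH = Σ(broken) − Σ(formed) = 3592 − 3678 = −86 kJ

ΔH ≈ −86 kJ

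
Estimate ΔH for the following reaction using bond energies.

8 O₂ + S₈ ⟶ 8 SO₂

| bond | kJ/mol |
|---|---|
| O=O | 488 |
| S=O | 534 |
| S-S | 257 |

Bonds broken (reactants):
  O=O: 8 × 488 = 3904
  S-S: 8 × 257 = 2056
  Σ(broken) = 5960 kJ
Bonds formed (products):
  S=O: 16 × 534 = 8544
  Σ(formed) = 8544 kJ
ΔH = Σ(broken) − Σ(formed) = 5960 − 8544 = −2584 kJ

ΔH ≈ −2584 kJ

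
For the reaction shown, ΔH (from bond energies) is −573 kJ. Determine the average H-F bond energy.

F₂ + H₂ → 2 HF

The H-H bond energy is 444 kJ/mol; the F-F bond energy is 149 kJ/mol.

Let D be the H-F bond energy.
Σ(broken) = 1×149 + 1×444 = 593
Σ(formed) = 2×D = 2D
ΔH = Σ(broken) − Σ(formed) = (593) − (2D) = +593 − 2D
Setting this equal to −573 kJ gives 2D = 1166, so D = 583 kJ/mol.

D(H-F) ≈ 583 kJ/mol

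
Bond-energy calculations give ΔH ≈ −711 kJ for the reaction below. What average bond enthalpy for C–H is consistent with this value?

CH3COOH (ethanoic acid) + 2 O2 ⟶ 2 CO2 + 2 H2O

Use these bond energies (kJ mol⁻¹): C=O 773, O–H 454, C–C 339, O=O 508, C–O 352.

Let D be the C–H bond energy.
Σ(broken) = 1×339 + 3×D + 1×352 + 1×773 + 1×454 + 2×508 = 2934 + 3D
Σ(formed) = 4×773 + 4×454 = 4908
ΔH = Σ(broken) − Σ(formed) = (2934 + 3D) − (4908) = −1974 + 3D
Setting this equal to −711 kJ gives 3D = 1263, so D = 421 kJ/mol.

D(C–H) ≈ 421 kJ/mol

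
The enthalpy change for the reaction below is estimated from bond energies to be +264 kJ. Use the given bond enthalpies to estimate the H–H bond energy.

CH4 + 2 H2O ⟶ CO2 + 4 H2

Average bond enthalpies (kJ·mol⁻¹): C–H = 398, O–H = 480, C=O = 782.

Let D be the H–H bond energy.
Σ(broken) = 4×398 + 4×480 = 3512
Σ(formed) = 2×782 + 4×D = 1564 + 4D
ΔH = Σ(broken) − Σ(formed) = (3512) − (1564 + 4D) = +1948 − 4D
Setting this equal to +264 kJ gives 4D = 1684, so D = 421 kJ/mol.

D(H–H) ≈ 421 kJ/mol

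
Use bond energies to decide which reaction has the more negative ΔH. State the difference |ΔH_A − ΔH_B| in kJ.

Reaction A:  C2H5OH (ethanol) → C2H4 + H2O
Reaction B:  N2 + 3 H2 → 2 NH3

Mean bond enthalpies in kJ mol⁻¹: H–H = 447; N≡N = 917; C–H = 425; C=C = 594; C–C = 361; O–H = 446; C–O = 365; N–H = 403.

Reaction A:
  Bonds broken (reactants):
    C–C: 1 × 361 = 361
    C–H: 5 × 425 = 2125
    C–O: 1 × 365 = 365
    O–H: 1 × 446 = 446
    Σ(broken) = 3297 kJ
  Bonds formed (products):
    C–H: 4 × 425 = 1700
    C=C: 1 × 594 = 594
    O–H: 2 × 446 = 892
    Σ(formed) = 3186 kJ
  ΔH_A = 3297 − 3186 = +111 kJ
Reaction B:
  Bonds broken (reactants):
    H–H: 3 × 447 = 1341
    N≡N: 1 × 917 = 917
    Σ(broken) = 2258 kJ
  Bonds formed (products):
    N–H: 6 × 403 = 2418
    Σ(formed) = 2418 kJ
  ΔH_B = 2258 − 2418 = −160 kJ
ΔH_A − ΔH_B = +271 kJ, so reaction B has the more negative ΔH; |ΔH_A − ΔH_B| = 271 kJ.

Reaction B, by 271 kJ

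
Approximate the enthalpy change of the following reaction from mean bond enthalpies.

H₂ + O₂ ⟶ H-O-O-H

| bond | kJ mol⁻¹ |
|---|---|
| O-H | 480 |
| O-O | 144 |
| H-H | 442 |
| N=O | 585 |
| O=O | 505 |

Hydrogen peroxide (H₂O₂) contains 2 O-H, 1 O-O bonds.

ΔH ≈ −157 kJ

Bonds broken (reactants):
  H-H: 1 × 442 = 442
  O=O: 1 × 505 = 505
  Σ(broken) = 947 kJ
Bonds formed (products):
  O-H: 2 × 480 = 960
  O-O: 1 × 144 = 144
  Σ(formed) = 1104 kJ
ΔH = Σ(broken) − Σ(formed) = 947 − 1104 = −157 kJ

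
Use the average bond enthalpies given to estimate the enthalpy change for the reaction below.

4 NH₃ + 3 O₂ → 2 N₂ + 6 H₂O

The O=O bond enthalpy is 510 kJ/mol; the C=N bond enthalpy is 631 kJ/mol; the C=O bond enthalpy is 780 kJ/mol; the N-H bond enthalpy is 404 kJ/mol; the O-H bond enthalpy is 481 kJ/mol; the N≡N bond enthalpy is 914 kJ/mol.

Bonds broken (reactants):
  N-H: 12 × 404 = 4848
  O=O: 3 × 510 = 1530
  Σ(broken) = 6378 kJ
Bonds formed (products):
  N≡N: 2 × 914 = 1828
  O-H: 12 × 481 = 5772
  Σ(formed) = 7600 kJ
ΔH = Σ(broken) − Σ(formed) = 6378 − 7600 = −1222 kJ

ΔH ≈ −1222 kJ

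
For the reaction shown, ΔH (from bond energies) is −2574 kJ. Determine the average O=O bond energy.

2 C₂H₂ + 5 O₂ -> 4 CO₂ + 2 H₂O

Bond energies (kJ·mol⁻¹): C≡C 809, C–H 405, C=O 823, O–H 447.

D(O=O) ≈ 512 kJ/mol

Let D be the O=O bond energy.
Σ(broken) = 2×809 + 4×405 + 5×D = 3238 + 5D
Σ(formed) = 8×823 + 4×447 = 8372
ΔH = Σ(broken) − Σ(formed) = (3238 + 5D) − (8372) = −5134 + 5D
Setting this equal to −2574 kJ gives 5D = 2560, so D = 512 kJ/mol.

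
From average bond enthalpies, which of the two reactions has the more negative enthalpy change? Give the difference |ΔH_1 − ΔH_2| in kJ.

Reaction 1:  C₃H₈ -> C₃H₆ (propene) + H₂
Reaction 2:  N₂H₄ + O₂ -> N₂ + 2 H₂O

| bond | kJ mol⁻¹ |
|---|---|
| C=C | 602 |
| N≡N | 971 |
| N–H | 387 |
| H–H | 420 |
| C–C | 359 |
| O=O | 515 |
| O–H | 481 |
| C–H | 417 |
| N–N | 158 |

Reaction 2, by 845 kJ

Reaction 1:
  Bonds broken (reactants):
    C–C: 2 × 359 = 718
    C–H: 8 × 417 = 3336
    Σ(broken) = 4054 kJ
  Bonds formed (products):
    C–C: 1 × 359 = 359
    C–H: 6 × 417 = 2502
    C=C: 1 × 602 = 602
    H–H: 1 × 420 = 420
    Σ(formed) = 3883 kJ
  ΔH_1 = 4054 − 3883 = +171 kJ
Reaction 2:
  Bonds broken (reactants):
    N–H: 4 × 387 = 1548
    N–N: 1 × 158 = 158
    O=O: 1 × 515 = 515
    Σ(broken) = 2221 kJ
  Bonds formed (products):
    N≡N: 1 × 971 = 971
    O–H: 4 × 481 = 1924
    Σ(formed) = 2895 kJ
  ΔH_2 = 2221 − 2895 = −674 kJ
ΔH_1 − ΔH_2 = +845 kJ, so reaction 2 has the more negative ΔH; |ΔH_1 − ΔH_2| = 845 kJ.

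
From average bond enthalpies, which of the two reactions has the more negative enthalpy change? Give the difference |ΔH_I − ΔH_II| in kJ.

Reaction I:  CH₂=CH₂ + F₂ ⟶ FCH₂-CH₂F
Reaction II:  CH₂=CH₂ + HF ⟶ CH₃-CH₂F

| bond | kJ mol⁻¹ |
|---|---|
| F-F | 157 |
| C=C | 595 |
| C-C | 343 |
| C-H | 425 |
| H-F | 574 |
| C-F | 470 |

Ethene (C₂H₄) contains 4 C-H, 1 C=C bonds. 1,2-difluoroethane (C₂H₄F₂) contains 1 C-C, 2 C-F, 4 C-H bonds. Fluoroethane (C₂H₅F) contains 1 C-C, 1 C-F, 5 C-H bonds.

Reaction I, by 462 kJ

Reaction I:
  Bonds broken (reactants):
    C-H: 4 × 425 = 1700
    C=C: 1 × 595 = 595
    F-F: 1 × 157 = 157
    Σ(broken) = 2452 kJ
  Bonds formed (products):
    C-C: 1 × 343 = 343
    C-F: 2 × 470 = 940
    C-H: 4 × 425 = 1700
    Σ(formed) = 2983 kJ
  ΔH_I = 2452 − 2983 = −531 kJ
Reaction II:
  Bonds broken (reactants):
    C-H: 4 × 425 = 1700
    C=C: 1 × 595 = 595
    H-F: 1 × 574 = 574
    Σ(broken) = 2869 kJ
  Bonds formed (products):
    C-C: 1 × 343 = 343
    C-F: 1 × 470 = 470
    C-H: 5 × 425 = 2125
    Σ(formed) = 2938 kJ
  ΔH_II = 2869 − 2938 = −69 kJ
ΔH_I − ΔH_II = −462 kJ, so reaction I has the more negative ΔH; |ΔH_I − ΔH_II| = 462 kJ.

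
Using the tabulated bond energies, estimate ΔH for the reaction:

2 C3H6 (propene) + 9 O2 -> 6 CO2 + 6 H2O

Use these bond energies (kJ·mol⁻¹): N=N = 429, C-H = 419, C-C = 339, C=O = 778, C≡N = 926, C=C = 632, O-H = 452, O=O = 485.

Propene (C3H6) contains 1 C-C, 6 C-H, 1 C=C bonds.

Bonds broken (reactants):
  C-C: 2 × 339 = 678
  C-H: 12 × 419 = 5028
  C=C: 2 × 632 = 1264
  O=O: 9 × 485 = 4365
  Σ(broken) = 11335 kJ
Bonds formed (products):
  C=O: 12 × 778 = 9336
  O-H: 12 × 452 = 5424
  Σ(formed) = 14760 kJ
ΔH = Σ(broken) − Σ(formed) = 11335 − 14760 = −3425 kJ

ΔH ≈ −3425 kJ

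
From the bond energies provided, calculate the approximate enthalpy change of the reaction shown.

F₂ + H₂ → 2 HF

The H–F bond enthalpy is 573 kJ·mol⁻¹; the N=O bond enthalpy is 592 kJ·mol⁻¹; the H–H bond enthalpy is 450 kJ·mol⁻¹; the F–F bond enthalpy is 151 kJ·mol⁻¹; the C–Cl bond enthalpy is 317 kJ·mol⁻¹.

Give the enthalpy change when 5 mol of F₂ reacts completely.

Bonds broken (reactants):
  F–F: 1 × 151 = 151
  H–H: 1 × 450 = 450
  Σ(broken) = 601 kJ
Bonds formed (products):
  H–F: 2 × 573 = 1146
  Σ(formed) = 1146 kJ
ΔH = Σ(broken) − Σ(formed) = 601 − 1146 = −545 kJ
For 5× the reaction as written: 5 × (−545) = −2725 kJ

ΔH = −2725 kJ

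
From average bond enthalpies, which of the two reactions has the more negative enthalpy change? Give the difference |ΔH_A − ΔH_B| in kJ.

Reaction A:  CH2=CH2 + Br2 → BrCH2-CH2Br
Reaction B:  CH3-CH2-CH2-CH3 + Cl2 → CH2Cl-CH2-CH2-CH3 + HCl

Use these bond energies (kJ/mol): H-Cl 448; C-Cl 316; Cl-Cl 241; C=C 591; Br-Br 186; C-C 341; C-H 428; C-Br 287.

Reaction A, by 43 kJ

Reaction A:
  Bonds broken (reactants):
    Br-Br: 1 × 186 = 186
    C-H: 4 × 428 = 1712
    C=C: 1 × 591 = 591
    Σ(broken) = 2489 kJ
  Bonds formed (products):
    C-Br: 2 × 287 = 574
    C-C: 1 × 341 = 341
    C-H: 4 × 428 = 1712
    Σ(formed) = 2627 kJ
  ΔH_A = 2489 − 2627 = −138 kJ
Reaction B:
  Bonds broken (reactants):
    C-C: 3 × 341 = 1023
    C-H: 10 × 428 = 4280
    Cl-Cl: 1 × 241 = 241
    Σ(broken) = 5544 kJ
  Bonds formed (products):
    C-C: 3 × 341 = 1023
    C-Cl: 1 × 316 = 316
    C-H: 9 × 428 = 3852
    H-Cl: 1 × 448 = 448
    Σ(formed) = 5639 kJ
  ΔH_B = 5544 − 5639 = −95 kJ
ΔH_A − ΔH_B = −43 kJ, so reaction A has the more negative ΔH; |ΔH_A − ΔH_B| = 43 kJ.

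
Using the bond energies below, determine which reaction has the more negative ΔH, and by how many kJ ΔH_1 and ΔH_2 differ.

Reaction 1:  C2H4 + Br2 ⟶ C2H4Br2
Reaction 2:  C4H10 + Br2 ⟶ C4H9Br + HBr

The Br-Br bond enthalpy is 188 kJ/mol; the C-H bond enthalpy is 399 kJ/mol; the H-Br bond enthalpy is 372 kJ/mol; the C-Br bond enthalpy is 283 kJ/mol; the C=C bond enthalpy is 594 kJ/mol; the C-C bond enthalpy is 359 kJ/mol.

Reaction 1, by 75 kJ

Reaction 1:
  Bonds broken (reactants):
    Br-Br: 1 × 188 = 188
    C-H: 4 × 399 = 1596
    C=C: 1 × 594 = 594
    Σ(broken) = 2378 kJ
  Bonds formed (products):
    C-Br: 2 × 283 = 566
    C-C: 1 × 359 = 359
    C-H: 4 × 399 = 1596
    Σ(formed) = 2521 kJ
  ΔH_1 = 2378 − 2521 = −143 kJ
Reaction 2:
  Bonds broken (reactants):
    Br-Br: 1 × 188 = 188
    C-C: 3 × 359 = 1077
    C-H: 10 × 399 = 3990
    Σ(broken) = 5255 kJ
  Bonds formed (products):
    C-Br: 1 × 283 = 283
    C-C: 3 × 359 = 1077
    C-H: 9 × 399 = 3591
    H-Br: 1 × 372 = 372
    Σ(formed) = 5323 kJ
  ΔH_2 = 5255 − 5323 = −68 kJ
ΔH_1 − ΔH_2 = −75 kJ, so reaction 1 has the more negative ΔH; |ΔH_1 − ΔH_2| = 75 kJ.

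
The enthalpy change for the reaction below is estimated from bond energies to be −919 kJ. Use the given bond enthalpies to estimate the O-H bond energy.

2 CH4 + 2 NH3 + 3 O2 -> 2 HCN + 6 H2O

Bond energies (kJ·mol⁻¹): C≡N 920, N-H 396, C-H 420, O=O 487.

Let D be the O-H bond energy.
Σ(broken) = 8×420 + 6×396 + 3×487 = 7197
Σ(formed) = 2×920 + 2×420 + 12×D = 2680 + 12D
ΔH = Σ(broken) − Σ(formed) = (7197) − (2680 + 12D) = +4517 − 12D
Setting this equal to −919 kJ gives 12D = 5436, so D = 453 kJ/mol.

D(O-H) ≈ 453 kJ/mol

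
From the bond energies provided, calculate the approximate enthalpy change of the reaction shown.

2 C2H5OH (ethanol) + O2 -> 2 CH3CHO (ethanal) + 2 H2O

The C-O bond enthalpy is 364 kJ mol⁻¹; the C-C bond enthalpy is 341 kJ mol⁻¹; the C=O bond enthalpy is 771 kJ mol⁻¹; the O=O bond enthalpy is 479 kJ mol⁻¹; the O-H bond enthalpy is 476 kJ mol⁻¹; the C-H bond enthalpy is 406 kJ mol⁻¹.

ΔH ≈ −475 kJ

Bonds broken (reactants):
  C-C: 2 × 341 = 682
  C-H: 10 × 406 = 4060
  C-O: 2 × 364 = 728
  O-H: 2 × 476 = 952
  O=O: 1 × 479 = 479
  Σ(broken) = 6901 kJ
Bonds formed (products):
  C-C: 2 × 341 = 682
  C-H: 8 × 406 = 3248
  C=O: 2 × 771 = 1542
  O-H: 4 × 476 = 1904
  Σ(formed) = 7376 kJ
ΔH = Σ(broken) − Σ(formed) = 6901 − 7376 = −475 kJ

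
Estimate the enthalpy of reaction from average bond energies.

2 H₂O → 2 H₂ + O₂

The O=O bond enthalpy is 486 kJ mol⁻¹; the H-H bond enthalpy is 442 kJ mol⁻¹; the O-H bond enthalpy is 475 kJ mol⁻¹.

Bonds broken (reactants):
  O-H: 4 × 475 = 1900
  Σ(broken) = 1900 kJ
Bonds formed (products):
  H-H: 2 × 442 = 884
  O=O: 1 × 486 = 486
  Σ(formed) = 1370 kJ
ΔH = Σ(broken) − Σ(formed) = 1900 − 1370 = +530 kJ

ΔH ≈ +530 kJ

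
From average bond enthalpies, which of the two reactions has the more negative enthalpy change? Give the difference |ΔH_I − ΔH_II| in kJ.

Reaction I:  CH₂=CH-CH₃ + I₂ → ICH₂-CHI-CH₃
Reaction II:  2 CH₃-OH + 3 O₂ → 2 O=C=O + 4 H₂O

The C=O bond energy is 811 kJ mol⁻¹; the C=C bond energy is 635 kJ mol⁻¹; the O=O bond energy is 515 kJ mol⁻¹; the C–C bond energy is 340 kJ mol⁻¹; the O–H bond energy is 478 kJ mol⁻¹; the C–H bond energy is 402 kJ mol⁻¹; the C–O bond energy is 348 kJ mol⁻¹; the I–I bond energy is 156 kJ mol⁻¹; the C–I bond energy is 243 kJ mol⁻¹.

Reaction I:
  Bonds broken (reactants):
    C–C: 1 × 340 = 340
    C–H: 6 × 402 = 2412
    C=C: 1 × 635 = 635
    I–I: 1 × 156 = 156
    Σ(broken) = 3543 kJ
  Bonds formed (products):
    C–C: 2 × 340 = 680
    C–H: 6 × 402 = 2412
    C–I: 2 × 243 = 486
    Σ(formed) = 3578 kJ
  ΔH_I = 3543 − 3578 = −35 kJ
Reaction II:
  Bonds broken (reactants):
    C–H: 6 × 402 = 2412
    C–O: 2 × 348 = 696
    O–H: 2 × 478 = 956
    O=O: 3 × 515 = 1545
    Σ(broken) = 5609 kJ
  Bonds formed (products):
    C=O: 4 × 811 = 3244
    O–H: 8 × 478 = 3824
    Σ(formed) = 7068 kJ
  ΔH_II = 5609 − 7068 = −1459 kJ
ΔH_I − ΔH_II = +1424 kJ, so reaction II has the more negative ΔH; |ΔH_I − ΔH_II| = 1424 kJ.

Reaction II, by 1424 kJ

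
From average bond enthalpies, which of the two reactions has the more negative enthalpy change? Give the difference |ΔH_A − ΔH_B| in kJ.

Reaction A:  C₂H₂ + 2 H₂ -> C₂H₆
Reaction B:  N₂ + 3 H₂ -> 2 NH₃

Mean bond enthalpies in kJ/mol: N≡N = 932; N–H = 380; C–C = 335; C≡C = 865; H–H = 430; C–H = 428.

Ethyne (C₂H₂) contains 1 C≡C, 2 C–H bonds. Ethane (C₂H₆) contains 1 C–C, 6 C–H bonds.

Reaction A:
  Bonds broken (reactants):
    C≡C: 1 × 865 = 865
    C–H: 2 × 428 = 856
    H–H: 2 × 430 = 860
    Σ(broken) = 2581 kJ
  Bonds formed (products):
    C–C: 1 × 335 = 335
    C–H: 6 × 428 = 2568
    Σ(formed) = 2903 kJ
  ΔH_A = 2581 − 2903 = −322 kJ
Reaction B:
  Bonds broken (reactants):
    H–H: 3 × 430 = 1290
    N≡N: 1 × 932 = 932
    Σ(broken) = 2222 kJ
  Bonds formed (products):
    N–H: 6 × 380 = 2280
    Σ(formed) = 2280 kJ
  ΔH_B = 2222 − 2280 = −58 kJ
ΔH_A − ΔH_B = −264 kJ, so reaction A has the more negative ΔH; |ΔH_A − ΔH_B| = 264 kJ.

Reaction A, by 264 kJ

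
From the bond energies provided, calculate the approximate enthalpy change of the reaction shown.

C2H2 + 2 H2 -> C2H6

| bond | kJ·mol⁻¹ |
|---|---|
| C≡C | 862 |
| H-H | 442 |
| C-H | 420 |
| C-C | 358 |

ΔH ≈ −292 kJ

Bonds broken (reactants):
  C≡C: 1 × 862 = 862
  C-H: 2 × 420 = 840
  H-H: 2 × 442 = 884
  Σ(broken) = 2586 kJ
Bonds formed (products):
  C-C: 1 × 358 = 358
  C-H: 6 × 420 = 2520
  Σ(formed) = 2878 kJ
ΔH = Σ(broken) − Σ(formed) = 2586 − 2878 = −292 kJ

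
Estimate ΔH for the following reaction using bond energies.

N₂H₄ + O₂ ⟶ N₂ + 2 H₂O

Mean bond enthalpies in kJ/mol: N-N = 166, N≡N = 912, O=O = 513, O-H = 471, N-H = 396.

Bonds broken (reactants):
  N-H: 4 × 396 = 1584
  N-N: 1 × 166 = 166
  O=O: 1 × 513 = 513
  Σ(broken) = 2263 kJ
Bonds formed (products):
  N≡N: 1 × 912 = 912
  O-H: 4 × 471 = 1884
  Σ(formed) = 2796 kJ
ΔH = Σ(broken) − Σ(formed) = 2263 − 2796 = −533 kJ

ΔH ≈ −533 kJ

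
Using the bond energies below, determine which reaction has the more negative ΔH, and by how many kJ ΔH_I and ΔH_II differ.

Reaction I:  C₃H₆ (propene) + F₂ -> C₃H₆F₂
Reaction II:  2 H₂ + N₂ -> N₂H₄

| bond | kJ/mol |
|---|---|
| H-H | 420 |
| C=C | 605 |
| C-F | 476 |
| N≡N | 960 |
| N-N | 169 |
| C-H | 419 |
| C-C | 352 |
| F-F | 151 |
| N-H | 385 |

Reaction I:
  Bonds broken (reactants):
    C-C: 1 × 352 = 352
    C-H: 6 × 419 = 2514
    C=C: 1 × 605 = 605
    F-F: 1 × 151 = 151
    Σ(broken) = 3622 kJ
  Bonds formed (products):
    C-C: 2 × 352 = 704
    C-F: 2 × 476 = 952
    C-H: 6 × 419 = 2514
    Σ(formed) = 4170 kJ
  ΔH_I = 3622 − 4170 = −548 kJ
Reaction II:
  Bonds broken (reactants):
    H-H: 2 × 420 = 840
    N≡N: 1 × 960 = 960
    Σ(broken) = 1800 kJ
  Bonds formed (products):
    N-H: 4 × 385 = 1540
    N-N: 1 × 169 = 169
    Σ(formed) = 1709 kJ
  ΔH_II = 1800 − 1709 = +91 kJ
ΔH_I − ΔH_II = −639 kJ, so reaction I has the more negative ΔH; |ΔH_I − ΔH_II| = 639 kJ.

Reaction I, by 639 kJ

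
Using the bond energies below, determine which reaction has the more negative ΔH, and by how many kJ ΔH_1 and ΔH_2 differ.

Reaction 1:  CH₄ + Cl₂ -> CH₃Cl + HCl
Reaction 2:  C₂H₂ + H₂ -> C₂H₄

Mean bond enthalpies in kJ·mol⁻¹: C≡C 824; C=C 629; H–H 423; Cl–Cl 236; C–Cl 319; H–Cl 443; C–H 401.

Reaction 1:
  Bonds broken (reactants):
    C–H: 4 × 401 = 1604
    Cl–Cl: 1 × 236 = 236
    Σ(broken) = 1840 kJ
  Bonds formed (products):
    C–Cl: 1 × 319 = 319
    C–H: 3 × 401 = 1203
    H–Cl: 1 × 443 = 443
    Σ(formed) = 1965 kJ
  ΔH_1 = 1840 − 1965 = −125 kJ
Reaction 2:
  Bonds broken (reactants):
    C≡C: 1 × 824 = 824
    C–H: 2 × 401 = 802
    H–H: 1 × 423 = 423
    Σ(broken) = 2049 kJ
  Bonds formed (products):
    C–H: 4 × 401 = 1604
    C=C: 1 × 629 = 629
    Σ(formed) = 2233 kJ
  ΔH_2 = 2049 − 2233 = −184 kJ
ΔH_1 − ΔH_2 = +59 kJ, so reaction 2 has the more negative ΔH; |ΔH_1 − ΔH_2| = 59 kJ.

Reaction 2, by 59 kJ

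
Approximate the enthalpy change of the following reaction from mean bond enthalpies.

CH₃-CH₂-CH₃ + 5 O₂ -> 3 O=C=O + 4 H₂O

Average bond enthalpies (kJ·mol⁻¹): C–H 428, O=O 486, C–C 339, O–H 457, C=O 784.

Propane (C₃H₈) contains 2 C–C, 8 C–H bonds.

ΔH ≈ −1828 kJ

Bonds broken (reactants):
  C–C: 2 × 339 = 678
  C–H: 8 × 428 = 3424
  O=O: 5 × 486 = 2430
  Σ(broken) = 6532 kJ
Bonds formed (products):
  C=O: 6 × 784 = 4704
  O–H: 8 × 457 = 3656
  Σ(formed) = 8360 kJ
ΔH = Σ(broken) − Σ(formed) = 6532 − 8360 = −1828 kJ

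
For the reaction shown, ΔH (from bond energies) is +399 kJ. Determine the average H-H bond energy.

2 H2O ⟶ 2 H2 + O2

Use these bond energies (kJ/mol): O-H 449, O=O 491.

Let D be the H-H bond energy.
Σ(broken) = 4×449 = 1796
Σ(formed) = 2×D + 1×491 = 491 + 2D
ΔH = Σ(broken) − Σ(formed) = (1796) − (491 + 2D) = +1305 − 2D
Setting this equal to +399 kJ gives 2D = 906, so D = 453 kJ/mol.

D(H-H) ≈ 453 kJ/mol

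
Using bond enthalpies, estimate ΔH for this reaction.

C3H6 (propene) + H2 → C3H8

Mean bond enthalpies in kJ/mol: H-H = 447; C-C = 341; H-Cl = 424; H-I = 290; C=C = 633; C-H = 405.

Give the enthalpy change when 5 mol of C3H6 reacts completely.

ΔH = −355 kJ

Bonds broken (reactants):
  C-C: 1 × 341 = 341
  C-H: 6 × 405 = 2430
  C=C: 1 × 633 = 633
  H-H: 1 × 447 = 447
  Σ(broken) = 3851 kJ
Bonds formed (products):
  C-C: 2 × 341 = 682
  C-H: 8 × 405 = 3240
  Σ(formed) = 3922 kJ
ΔH = Σ(broken) − Σ(formed) = 3851 − 3922 = −71 kJ
For 5× the reaction as written: 5 × (−71) = −355 kJ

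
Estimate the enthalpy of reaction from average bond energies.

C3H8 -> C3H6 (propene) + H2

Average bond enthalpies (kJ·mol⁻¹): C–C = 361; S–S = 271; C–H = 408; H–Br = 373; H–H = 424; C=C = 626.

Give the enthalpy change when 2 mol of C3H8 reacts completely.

ΔH = +254 kJ

Bonds broken (reactants):
  C–C: 2 × 361 = 722
  C–H: 8 × 408 = 3264
  Σ(broken) = 3986 kJ
Bonds formed (products):
  C–C: 1 × 361 = 361
  C–H: 6 × 408 = 2448
  C=C: 1 × 626 = 626
  H–H: 1 × 424 = 424
  Σ(formed) = 3859 kJ
ΔH = Σ(broken) − Σ(formed) = 3986 − 3859 = +127 kJ
For 2× the reaction as written: 2 × (+127) = +254 kJ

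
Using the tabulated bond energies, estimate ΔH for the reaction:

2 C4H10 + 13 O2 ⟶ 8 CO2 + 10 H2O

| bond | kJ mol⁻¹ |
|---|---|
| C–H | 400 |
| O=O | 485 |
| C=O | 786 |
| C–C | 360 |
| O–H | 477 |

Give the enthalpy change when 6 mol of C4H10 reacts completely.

Bonds broken (reactants):
  C–C: 6 × 360 = 2160
  C–H: 20 × 400 = 8000
  O=O: 13 × 485 = 6305
  Σ(broken) = 16465 kJ
Bonds formed (products):
  C=O: 16 × 786 = 12576
  O–H: 20 × 477 = 9540
  Σ(formed) = 22116 kJ
ΔH = Σ(broken) − Σ(formed) = 16465 − 22116 = −5651 kJ
For 3× the reaction as written: 3 × (−5651) = −16953 kJ

ΔH = −16953 kJ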